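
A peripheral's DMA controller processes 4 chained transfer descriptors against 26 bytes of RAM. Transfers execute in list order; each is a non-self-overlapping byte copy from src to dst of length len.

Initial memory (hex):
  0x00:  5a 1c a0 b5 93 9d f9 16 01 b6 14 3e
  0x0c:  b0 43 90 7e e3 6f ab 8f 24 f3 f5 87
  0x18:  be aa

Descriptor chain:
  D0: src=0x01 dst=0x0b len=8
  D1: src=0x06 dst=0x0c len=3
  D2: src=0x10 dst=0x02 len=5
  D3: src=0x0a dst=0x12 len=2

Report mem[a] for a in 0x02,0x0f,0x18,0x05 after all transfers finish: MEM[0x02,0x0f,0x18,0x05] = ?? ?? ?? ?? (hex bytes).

  after D0: wrote 8B at 0x0b = 1ca0b5939df91601
  after D1: wrote 3B at 0x0c = f91601
  after D2: wrote 5B at 0x02 = f916018f24
  after D3: wrote 2B at 0x12 = 141c
query mem[0x02]=0xf9, mem[0x0f]=0x9d, mem[0x18]=0xbe, mem[0x05]=0x8f

MEM[0x02,0x0f,0x18,0x05] = f9 9d be 8f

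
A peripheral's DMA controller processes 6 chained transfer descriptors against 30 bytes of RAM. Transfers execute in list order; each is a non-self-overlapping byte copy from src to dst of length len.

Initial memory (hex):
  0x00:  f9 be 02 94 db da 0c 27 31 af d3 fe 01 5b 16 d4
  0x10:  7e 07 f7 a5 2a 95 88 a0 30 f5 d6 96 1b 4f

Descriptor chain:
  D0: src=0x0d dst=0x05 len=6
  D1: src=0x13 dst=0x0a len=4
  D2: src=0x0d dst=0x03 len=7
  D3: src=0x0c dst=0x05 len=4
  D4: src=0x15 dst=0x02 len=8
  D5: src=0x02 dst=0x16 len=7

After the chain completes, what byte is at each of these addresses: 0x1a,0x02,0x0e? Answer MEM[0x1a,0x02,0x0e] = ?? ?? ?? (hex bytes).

MEM[0x1a,0x02,0x0e] = f5 95 16

D0: mem[0x05..0x0a] <- [5b 16 d4 7e 07 f7]
D1: mem[0x0a..0x0d] <- [a5 2a 95 88]
D2: mem[0x03..0x09] <- [88 16 d4 7e 07 f7 a5]
D3: mem[0x05..0x08] <- [95 88 16 d4]
D4: mem[0x02..0x09] <- [95 88 a0 30 f5 d6 96 1b]
D5: mem[0x16..0x1c] <- [95 88 a0 30 f5 d6 96]
query mem[0x1a]=0xf5, mem[0x02]=0x95, mem[0x0e]=0x16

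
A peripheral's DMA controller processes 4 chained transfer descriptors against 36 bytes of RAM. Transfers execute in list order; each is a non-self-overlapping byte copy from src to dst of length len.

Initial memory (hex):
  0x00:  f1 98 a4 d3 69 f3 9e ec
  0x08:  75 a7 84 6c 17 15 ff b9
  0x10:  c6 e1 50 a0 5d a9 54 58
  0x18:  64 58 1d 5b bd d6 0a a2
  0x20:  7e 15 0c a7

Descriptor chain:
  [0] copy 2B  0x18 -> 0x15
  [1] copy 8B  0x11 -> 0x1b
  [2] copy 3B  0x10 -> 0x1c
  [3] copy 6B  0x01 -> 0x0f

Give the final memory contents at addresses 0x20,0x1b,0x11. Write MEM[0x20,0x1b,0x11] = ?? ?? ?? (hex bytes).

  after D0: wrote 2B at 0x15 = 6458
  after D1: wrote 8B at 0x1b = e150a05d64585864
  after D2: wrote 3B at 0x1c = c6e150
  after D3: wrote 6B at 0x0f = 98a4d369f39e
query mem[0x20]=0x58, mem[0x1b]=0xe1, mem[0x11]=0xd3

MEM[0x20,0x1b,0x11] = 58 e1 d3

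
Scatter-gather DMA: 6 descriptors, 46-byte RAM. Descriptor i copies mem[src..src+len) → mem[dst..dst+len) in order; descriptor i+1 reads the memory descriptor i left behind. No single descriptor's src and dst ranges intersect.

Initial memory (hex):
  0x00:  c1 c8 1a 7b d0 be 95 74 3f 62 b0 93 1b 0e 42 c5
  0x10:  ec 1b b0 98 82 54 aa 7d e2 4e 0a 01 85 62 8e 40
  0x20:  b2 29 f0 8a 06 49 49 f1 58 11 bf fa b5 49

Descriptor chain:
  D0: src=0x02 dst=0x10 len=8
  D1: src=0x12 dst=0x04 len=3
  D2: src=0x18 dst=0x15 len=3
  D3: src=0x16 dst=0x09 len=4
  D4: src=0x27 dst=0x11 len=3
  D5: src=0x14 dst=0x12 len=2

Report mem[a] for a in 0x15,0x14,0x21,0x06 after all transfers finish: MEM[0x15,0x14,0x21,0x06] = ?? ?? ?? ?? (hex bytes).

MEM[0x15,0x14,0x21,0x06] = e2 95 29 95

  after D0: wrote 8B at 0x10 = 1a7bd0be95743f62
  after D1: wrote 3B at 0x04 = d0be95
  after D2: wrote 3B at 0x15 = e24e0a
  after D3: wrote 4B at 0x09 = 4e0ae24e
  after D4: wrote 3B at 0x11 = f15811
  after D5: wrote 2B at 0x12 = 95e2
query mem[0x15]=0xe2, mem[0x14]=0x95, mem[0x21]=0x29, mem[0x06]=0x95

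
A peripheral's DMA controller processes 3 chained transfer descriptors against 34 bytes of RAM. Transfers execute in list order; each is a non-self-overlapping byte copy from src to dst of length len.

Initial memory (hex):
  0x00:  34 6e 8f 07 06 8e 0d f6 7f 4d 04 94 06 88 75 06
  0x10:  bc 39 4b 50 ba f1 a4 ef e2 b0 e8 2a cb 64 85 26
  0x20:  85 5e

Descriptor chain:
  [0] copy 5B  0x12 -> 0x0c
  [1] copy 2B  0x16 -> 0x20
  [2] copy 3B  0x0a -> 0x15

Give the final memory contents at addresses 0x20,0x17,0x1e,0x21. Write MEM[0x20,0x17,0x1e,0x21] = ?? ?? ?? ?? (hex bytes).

MEM[0x20,0x17,0x1e,0x21] = a4 4b 85 ef

[0] 0x12->0x0c len=5 : 4b 50 ba f1 a4
[1] 0x16->0x20 len=2 : a4 ef
[2] 0x0a->0x15 len=3 : 04 94 4b
query mem[0x20]=0xa4, mem[0x17]=0x4b, mem[0x1e]=0x85, mem[0x21]=0xef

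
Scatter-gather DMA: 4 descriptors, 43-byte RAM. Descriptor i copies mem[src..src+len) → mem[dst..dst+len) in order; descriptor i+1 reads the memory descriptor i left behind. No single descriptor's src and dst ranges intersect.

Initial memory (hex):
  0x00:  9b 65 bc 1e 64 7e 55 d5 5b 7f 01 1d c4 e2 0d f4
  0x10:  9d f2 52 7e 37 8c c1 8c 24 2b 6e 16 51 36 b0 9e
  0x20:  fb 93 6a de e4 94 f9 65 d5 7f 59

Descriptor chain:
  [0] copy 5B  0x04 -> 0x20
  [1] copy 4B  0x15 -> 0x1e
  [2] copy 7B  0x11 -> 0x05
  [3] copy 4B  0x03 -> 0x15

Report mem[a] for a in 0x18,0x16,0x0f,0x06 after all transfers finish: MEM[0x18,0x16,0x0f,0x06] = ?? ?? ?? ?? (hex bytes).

MEM[0x18,0x16,0x0f,0x06] = 52 64 f4 52

  after D0: wrote 5B at 0x20 = 647e55d55b
  after D1: wrote 4B at 0x1e = 8cc18c24
  after D2: wrote 7B at 0x05 = f2527e378cc18c
  after D3: wrote 4B at 0x15 = 1e64f252
query mem[0x18]=0x52, mem[0x16]=0x64, mem[0x0f]=0xf4, mem[0x06]=0x52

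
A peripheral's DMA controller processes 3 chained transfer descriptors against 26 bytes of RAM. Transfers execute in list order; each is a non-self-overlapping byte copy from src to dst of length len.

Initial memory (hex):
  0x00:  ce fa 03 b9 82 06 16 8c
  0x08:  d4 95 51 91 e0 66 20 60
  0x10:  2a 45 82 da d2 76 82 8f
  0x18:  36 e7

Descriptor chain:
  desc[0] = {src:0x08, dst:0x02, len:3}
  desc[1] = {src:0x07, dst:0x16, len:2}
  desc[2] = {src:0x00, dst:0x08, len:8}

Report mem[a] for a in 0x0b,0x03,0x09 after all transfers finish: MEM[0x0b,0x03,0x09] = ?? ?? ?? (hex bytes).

MEM[0x0b,0x03,0x09] = 95 95 fa

D0: mem[0x02..0x04] <- [d4 95 51]
D1: mem[0x16..0x17] <- [8c d4]
D2: mem[0x08..0x0f] <- [ce fa d4 95 51 06 16 8c]
query mem[0x0b]=0x95, mem[0x03]=0x95, mem[0x09]=0xfa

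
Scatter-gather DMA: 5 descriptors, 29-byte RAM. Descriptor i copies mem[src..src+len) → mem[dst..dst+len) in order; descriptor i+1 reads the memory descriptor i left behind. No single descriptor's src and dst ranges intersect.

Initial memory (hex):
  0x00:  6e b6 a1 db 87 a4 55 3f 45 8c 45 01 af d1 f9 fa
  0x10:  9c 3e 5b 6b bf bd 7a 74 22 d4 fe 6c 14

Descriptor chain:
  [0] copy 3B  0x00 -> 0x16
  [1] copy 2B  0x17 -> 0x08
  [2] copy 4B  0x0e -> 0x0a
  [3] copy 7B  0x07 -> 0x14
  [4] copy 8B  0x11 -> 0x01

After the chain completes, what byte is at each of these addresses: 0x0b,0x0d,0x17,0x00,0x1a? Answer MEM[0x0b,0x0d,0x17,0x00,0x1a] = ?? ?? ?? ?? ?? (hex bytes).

[0] 0x00->0x16 len=3 : 6e b6 a1
[1] 0x17->0x08 len=2 : b6 a1
[2] 0x0e->0x0a len=4 : f9 fa 9c 3e
[3] 0x07->0x14 len=7 : 3f b6 a1 f9 fa 9c 3e
[4] 0x11->0x01 len=8 : 3e 5b 6b 3f b6 a1 f9 fa
query mem[0x0b]=0xfa, mem[0x0d]=0x3e, mem[0x17]=0xf9, mem[0x00]=0x6e, mem[0x1a]=0x3e

MEM[0x0b,0x0d,0x17,0x00,0x1a] = fa 3e f9 6e 3e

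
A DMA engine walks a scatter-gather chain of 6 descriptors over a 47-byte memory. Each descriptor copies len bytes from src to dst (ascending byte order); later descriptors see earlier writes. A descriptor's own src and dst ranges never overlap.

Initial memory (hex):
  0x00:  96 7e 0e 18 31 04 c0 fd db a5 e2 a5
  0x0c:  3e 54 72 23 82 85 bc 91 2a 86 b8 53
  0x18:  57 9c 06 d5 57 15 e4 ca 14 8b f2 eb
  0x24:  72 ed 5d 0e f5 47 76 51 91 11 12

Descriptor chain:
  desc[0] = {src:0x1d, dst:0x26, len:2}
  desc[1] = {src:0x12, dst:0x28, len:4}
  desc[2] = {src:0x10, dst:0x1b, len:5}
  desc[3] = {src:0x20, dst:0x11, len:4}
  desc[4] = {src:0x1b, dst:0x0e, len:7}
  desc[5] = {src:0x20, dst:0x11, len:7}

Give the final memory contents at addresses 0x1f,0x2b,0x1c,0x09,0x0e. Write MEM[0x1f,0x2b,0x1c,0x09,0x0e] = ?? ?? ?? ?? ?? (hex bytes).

MEM[0x1f,0x2b,0x1c,0x09,0x0e] = 2a 86 85 a5 82

#0 dst[0x26+2] := {0x15,0xe4}
#1 dst[0x28+4] := {0xbc,0x91,0x2a,0x86}
#2 dst[0x1b+5] := {0x82,0x85,0xbc,0x91,0x2a}
#3 dst[0x11+4] := {0x14,0x8b,0xf2,0xeb}
#4 dst[0x0e+7] := {0x82,0x85,0xbc,0x91,0x2a,0x14,0x8b}
#5 dst[0x11+7] := {0x14,0x8b,0xf2,0xeb,0x72,0xed,0x15}
query mem[0x1f]=0x2a, mem[0x2b]=0x86, mem[0x1c]=0x85, mem[0x09]=0xa5, mem[0x0e]=0x82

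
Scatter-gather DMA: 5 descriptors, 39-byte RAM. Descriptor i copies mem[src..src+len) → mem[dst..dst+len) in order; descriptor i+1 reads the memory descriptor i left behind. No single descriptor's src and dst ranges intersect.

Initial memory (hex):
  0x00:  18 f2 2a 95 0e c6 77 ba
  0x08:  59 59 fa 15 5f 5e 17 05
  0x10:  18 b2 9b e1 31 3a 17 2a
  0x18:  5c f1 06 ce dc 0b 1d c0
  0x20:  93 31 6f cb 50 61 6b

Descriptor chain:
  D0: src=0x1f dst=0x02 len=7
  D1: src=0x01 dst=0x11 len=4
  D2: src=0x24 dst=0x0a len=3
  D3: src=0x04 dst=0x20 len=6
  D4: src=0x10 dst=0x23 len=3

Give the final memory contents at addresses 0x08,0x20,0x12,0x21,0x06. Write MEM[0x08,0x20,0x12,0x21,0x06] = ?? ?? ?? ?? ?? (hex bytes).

MEM[0x08,0x20,0x12,0x21,0x06] = 61 31 c0 6f cb

[0] 0x1f->0x02 len=7 : c0 93 31 6f cb 50 61
[1] 0x01->0x11 len=4 : f2 c0 93 31
[2] 0x24->0x0a len=3 : 50 61 6b
[3] 0x04->0x20 len=6 : 31 6f cb 50 61 59
[4] 0x10->0x23 len=3 : 18 f2 c0
query mem[0x08]=0x61, mem[0x20]=0x31, mem[0x12]=0xc0, mem[0x21]=0x6f, mem[0x06]=0xcb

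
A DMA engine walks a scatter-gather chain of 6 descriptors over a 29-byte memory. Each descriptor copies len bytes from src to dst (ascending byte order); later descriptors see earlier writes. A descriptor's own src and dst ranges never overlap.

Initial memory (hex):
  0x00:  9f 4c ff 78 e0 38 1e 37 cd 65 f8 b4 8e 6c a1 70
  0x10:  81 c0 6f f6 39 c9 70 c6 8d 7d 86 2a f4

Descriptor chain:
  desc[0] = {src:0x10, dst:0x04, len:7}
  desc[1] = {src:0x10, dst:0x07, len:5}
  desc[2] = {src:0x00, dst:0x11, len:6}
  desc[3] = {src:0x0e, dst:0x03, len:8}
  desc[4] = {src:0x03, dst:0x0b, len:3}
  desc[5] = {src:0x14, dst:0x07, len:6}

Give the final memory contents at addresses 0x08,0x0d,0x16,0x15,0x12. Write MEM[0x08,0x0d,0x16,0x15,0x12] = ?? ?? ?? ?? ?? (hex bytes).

MEM[0x08,0x0d,0x16,0x15,0x12] = 81 81 c0 81 4c

[0] 0x10->0x04 len=7 : 81 c0 6f f6 39 c9 70
[1] 0x10->0x07 len=5 : 81 c0 6f f6 39
[2] 0x00->0x11 len=6 : 9f 4c ff 78 81 c0
[3] 0x0e->0x03 len=8 : a1 70 81 9f 4c ff 78 81
[4] 0x03->0x0b len=3 : a1 70 81
[5] 0x14->0x07 len=6 : 78 81 c0 c6 8d 7d
query mem[0x08]=0x81, mem[0x0d]=0x81, mem[0x16]=0xc0, mem[0x15]=0x81, mem[0x12]=0x4c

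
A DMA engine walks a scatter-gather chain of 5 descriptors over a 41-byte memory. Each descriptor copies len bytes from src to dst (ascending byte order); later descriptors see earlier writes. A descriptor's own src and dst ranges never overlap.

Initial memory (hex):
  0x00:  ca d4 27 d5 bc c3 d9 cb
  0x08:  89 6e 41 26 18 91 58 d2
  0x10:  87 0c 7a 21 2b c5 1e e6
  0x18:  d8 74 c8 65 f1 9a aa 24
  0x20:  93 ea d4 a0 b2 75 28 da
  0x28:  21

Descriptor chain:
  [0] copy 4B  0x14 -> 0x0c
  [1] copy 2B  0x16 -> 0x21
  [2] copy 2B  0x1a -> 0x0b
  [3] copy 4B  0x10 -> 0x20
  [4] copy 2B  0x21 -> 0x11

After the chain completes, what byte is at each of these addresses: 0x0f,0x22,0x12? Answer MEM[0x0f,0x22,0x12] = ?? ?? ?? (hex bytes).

MEM[0x0f,0x22,0x12] = e6 7a 7a

[0] 0x14->0x0c len=4 : 2b c5 1e e6
[1] 0x16->0x21 len=2 : 1e e6
[2] 0x1a->0x0b len=2 : c8 65
[3] 0x10->0x20 len=4 : 87 0c 7a 21
[4] 0x21->0x11 len=2 : 0c 7a
query mem[0x0f]=0xe6, mem[0x22]=0x7a, mem[0x12]=0x7a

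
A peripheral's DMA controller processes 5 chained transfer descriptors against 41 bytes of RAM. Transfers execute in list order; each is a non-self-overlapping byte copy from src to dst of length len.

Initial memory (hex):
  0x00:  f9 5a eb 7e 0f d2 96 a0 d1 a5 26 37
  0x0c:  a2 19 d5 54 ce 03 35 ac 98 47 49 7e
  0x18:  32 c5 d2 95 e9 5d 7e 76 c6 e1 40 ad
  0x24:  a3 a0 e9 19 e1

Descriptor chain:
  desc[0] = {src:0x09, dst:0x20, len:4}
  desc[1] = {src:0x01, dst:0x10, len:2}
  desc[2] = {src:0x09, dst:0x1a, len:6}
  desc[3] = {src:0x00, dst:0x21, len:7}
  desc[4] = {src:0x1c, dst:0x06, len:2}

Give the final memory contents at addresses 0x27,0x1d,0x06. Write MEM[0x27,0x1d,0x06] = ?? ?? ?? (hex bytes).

D0: mem[0x20..0x23] <- [a5 26 37 a2]
D1: mem[0x10..0x11] <- [5a eb]
D2: mem[0x1a..0x1f] <- [a5 26 37 a2 19 d5]
D3: mem[0x21..0x27] <- [f9 5a eb 7e 0f d2 96]
D4: mem[0x06..0x07] <- [37 a2]
query mem[0x27]=0x96, mem[0x1d]=0xa2, mem[0x06]=0x37

MEM[0x27,0x1d,0x06] = 96 a2 37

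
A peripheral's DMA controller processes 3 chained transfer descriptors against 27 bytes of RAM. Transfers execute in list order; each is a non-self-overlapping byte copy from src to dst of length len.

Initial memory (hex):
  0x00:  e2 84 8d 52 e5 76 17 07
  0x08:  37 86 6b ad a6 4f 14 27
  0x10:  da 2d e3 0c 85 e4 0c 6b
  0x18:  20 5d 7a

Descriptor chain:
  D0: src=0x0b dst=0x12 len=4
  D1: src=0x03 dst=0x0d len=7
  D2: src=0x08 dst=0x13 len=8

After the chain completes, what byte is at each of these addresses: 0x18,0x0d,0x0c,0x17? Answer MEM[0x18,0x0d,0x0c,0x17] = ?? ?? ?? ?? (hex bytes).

#0 dst[0x12+4] := {0xad,0xa6,0x4f,0x14}
#1 dst[0x0d+7] := {0x52,0xe5,0x76,0x17,0x07,0x37,0x86}
#2 dst[0x13+8] := {0x37,0x86,0x6b,0xad,0xa6,0x52,0xe5,0x76}
query mem[0x18]=0x52, mem[0x0d]=0x52, mem[0x0c]=0xa6, mem[0x17]=0xa6

MEM[0x18,0x0d,0x0c,0x17] = 52 52 a6 a6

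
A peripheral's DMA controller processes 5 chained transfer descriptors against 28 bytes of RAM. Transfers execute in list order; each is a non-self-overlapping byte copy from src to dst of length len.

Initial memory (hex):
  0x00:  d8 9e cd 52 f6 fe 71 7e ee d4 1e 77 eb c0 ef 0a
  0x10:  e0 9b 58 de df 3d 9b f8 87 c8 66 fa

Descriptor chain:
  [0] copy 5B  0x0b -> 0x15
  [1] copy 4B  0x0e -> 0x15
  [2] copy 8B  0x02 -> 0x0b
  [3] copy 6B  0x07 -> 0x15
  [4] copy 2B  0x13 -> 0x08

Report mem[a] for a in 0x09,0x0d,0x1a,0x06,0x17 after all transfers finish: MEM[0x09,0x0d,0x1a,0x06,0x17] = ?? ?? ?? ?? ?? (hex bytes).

[0] 0x0b->0x15 len=5 : 77 eb c0 ef 0a
[1] 0x0e->0x15 len=4 : ef 0a e0 9b
[2] 0x02->0x0b len=8 : cd 52 f6 fe 71 7e ee d4
[3] 0x07->0x15 len=6 : 7e ee d4 1e cd 52
[4] 0x13->0x08 len=2 : de df
query mem[0x09]=0xdf, mem[0x0d]=0xf6, mem[0x1a]=0x52, mem[0x06]=0x71, mem[0x17]=0xd4

MEM[0x09,0x0d,0x1a,0x06,0x17] = df f6 52 71 d4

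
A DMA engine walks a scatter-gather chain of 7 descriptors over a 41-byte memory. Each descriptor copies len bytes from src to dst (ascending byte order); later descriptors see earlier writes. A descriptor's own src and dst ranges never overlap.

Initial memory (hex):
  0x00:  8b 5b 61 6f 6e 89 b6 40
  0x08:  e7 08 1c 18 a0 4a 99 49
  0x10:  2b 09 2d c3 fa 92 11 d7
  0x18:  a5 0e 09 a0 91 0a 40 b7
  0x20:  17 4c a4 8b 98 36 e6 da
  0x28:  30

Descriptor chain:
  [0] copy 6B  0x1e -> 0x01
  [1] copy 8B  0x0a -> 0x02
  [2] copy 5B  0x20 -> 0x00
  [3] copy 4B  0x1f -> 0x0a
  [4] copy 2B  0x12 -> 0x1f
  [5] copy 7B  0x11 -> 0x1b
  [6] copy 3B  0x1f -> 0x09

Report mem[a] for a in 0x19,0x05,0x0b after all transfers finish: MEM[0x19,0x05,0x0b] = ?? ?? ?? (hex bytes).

MEM[0x19,0x05,0x0b] = 0e 4a d7

D0: mem[0x01..0x06] <- [40 b7 17 4c a4 8b]
D1: mem[0x02..0x09] <- [1c 18 a0 4a 99 49 2b 09]
D2: mem[0x00..0x04] <- [17 4c a4 8b 98]
D3: mem[0x0a..0x0d] <- [b7 17 4c a4]
D4: mem[0x1f..0x20] <- [2d c3]
D5: mem[0x1b..0x21] <- [09 2d c3 fa 92 11 d7]
D6: mem[0x09..0x0b] <- [92 11 d7]
query mem[0x19]=0x0e, mem[0x05]=0x4a, mem[0x0b]=0xd7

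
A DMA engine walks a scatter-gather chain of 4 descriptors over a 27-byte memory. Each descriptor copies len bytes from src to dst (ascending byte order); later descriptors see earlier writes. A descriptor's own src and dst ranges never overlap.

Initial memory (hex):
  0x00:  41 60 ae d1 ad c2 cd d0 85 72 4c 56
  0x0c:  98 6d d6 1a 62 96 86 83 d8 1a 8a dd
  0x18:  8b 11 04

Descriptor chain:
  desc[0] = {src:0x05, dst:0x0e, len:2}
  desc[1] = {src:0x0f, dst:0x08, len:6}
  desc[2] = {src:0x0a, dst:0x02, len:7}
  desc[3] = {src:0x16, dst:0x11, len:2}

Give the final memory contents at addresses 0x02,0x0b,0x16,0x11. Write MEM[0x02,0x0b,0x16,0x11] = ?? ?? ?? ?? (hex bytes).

MEM[0x02,0x0b,0x16,0x11] = 96 86 8a 8a

#0 dst[0x0e+2] := {0xc2,0xcd}
#1 dst[0x08+6] := {0xcd,0x62,0x96,0x86,0x83,0xd8}
#2 dst[0x02+7] := {0x96,0x86,0x83,0xd8,0xc2,0xcd,0x62}
#3 dst[0x11+2] := {0x8a,0xdd}
query mem[0x02]=0x96, mem[0x0b]=0x86, mem[0x16]=0x8a, mem[0x11]=0x8a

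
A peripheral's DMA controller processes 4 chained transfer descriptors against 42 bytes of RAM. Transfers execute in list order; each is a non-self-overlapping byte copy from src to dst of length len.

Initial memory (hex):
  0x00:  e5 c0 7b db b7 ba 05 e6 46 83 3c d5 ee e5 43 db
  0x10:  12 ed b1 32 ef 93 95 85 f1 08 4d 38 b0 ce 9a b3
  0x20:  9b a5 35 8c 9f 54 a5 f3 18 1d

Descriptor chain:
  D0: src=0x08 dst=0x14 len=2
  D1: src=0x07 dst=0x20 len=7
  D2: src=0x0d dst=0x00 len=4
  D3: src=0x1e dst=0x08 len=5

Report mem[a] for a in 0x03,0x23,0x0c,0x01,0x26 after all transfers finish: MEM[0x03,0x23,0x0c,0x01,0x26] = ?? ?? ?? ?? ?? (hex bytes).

MEM[0x03,0x23,0x0c,0x01,0x26] = 12 3c 83 43 e5

  after D0: wrote 2B at 0x14 = 4683
  after D1: wrote 7B at 0x20 = e646833cd5eee5
  after D2: wrote 4B at 0x00 = e543db12
  after D3: wrote 5B at 0x08 = 9ab3e64683
query mem[0x03]=0x12, mem[0x23]=0x3c, mem[0x0c]=0x83, mem[0x01]=0x43, mem[0x26]=0xe5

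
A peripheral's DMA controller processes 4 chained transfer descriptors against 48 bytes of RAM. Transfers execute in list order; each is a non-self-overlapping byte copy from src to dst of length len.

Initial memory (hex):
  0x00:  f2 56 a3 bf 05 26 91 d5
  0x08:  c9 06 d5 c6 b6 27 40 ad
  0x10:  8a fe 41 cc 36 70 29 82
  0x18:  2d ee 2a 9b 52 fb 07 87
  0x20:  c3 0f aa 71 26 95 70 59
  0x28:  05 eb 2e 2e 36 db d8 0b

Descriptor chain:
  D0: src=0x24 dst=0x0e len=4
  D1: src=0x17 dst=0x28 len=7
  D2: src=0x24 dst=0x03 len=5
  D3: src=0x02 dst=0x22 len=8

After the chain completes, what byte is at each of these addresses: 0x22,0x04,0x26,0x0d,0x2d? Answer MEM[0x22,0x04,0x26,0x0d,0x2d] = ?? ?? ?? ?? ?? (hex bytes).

MEM[0x22,0x04,0x26,0x0d,0x2d] = a3 95 59 27 52

  after D0: wrote 4B at 0x0e = 26957059
  after D1: wrote 7B at 0x28 = 822dee2a9b52fb
  after D2: wrote 5B at 0x03 = 2695705982
  after D3: wrote 8B at 0x22 = a32695705982c906
query mem[0x22]=0xa3, mem[0x04]=0x95, mem[0x26]=0x59, mem[0x0d]=0x27, mem[0x2d]=0x52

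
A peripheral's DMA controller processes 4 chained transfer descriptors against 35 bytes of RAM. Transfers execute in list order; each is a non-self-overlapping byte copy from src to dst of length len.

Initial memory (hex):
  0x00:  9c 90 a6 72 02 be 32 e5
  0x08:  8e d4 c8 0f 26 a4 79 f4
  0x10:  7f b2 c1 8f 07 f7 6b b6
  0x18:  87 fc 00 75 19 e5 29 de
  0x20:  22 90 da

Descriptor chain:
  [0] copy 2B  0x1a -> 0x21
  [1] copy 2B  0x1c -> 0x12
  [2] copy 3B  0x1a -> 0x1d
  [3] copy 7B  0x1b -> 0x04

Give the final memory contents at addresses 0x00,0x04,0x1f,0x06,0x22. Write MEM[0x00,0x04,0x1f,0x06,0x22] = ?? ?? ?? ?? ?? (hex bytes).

D0: mem[0x21..0x22] <- [00 75]
D1: mem[0x12..0x13] <- [19 e5]
D2: mem[0x1d..0x1f] <- [00 75 19]
D3: mem[0x04..0x0a] <- [75 19 00 75 19 22 00]
query mem[0x00]=0x9c, mem[0x04]=0x75, mem[0x1f]=0x19, mem[0x06]=0x00, mem[0x22]=0x75

MEM[0x00,0x04,0x1f,0x06,0x22] = 9c 75 19 00 75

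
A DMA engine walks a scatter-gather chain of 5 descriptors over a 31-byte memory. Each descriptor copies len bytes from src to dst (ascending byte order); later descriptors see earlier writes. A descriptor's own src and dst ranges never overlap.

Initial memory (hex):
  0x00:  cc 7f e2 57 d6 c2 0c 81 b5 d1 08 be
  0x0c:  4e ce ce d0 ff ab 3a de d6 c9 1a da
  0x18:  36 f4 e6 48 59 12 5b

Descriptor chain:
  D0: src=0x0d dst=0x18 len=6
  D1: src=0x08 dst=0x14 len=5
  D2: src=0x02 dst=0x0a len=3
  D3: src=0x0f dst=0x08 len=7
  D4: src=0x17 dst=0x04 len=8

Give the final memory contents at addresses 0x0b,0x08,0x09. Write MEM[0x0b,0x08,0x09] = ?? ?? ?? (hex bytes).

MEM[0x0b,0x08,0x09] = 5b ff ab

D0: mem[0x18..0x1d] <- [ce ce d0 ff ab 3a]
D1: mem[0x14..0x18] <- [b5 d1 08 be 4e]
D2: mem[0x0a..0x0c] <- [e2 57 d6]
D3: mem[0x08..0x0e] <- [d0 ff ab 3a de b5 d1]
D4: mem[0x04..0x0b] <- [be 4e ce d0 ff ab 3a 5b]
query mem[0x0b]=0x5b, mem[0x08]=0xff, mem[0x09]=0xab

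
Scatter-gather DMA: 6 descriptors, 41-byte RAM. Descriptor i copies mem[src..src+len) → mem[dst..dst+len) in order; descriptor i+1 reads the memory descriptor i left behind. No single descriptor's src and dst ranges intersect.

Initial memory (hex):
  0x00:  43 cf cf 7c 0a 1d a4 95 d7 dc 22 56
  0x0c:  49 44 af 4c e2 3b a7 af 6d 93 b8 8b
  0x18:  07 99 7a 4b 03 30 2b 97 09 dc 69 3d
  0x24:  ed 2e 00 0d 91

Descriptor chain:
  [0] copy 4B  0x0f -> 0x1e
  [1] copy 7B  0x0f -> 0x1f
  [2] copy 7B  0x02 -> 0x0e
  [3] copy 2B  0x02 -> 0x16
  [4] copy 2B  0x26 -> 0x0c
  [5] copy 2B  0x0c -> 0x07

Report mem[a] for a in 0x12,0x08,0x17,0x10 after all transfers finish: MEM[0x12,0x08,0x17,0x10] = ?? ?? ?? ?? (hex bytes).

D0: mem[0x1e..0x21] <- [4c e2 3b a7]
D1: mem[0x1f..0x25] <- [4c e2 3b a7 af 6d 93]
D2: mem[0x0e..0x14] <- [cf 7c 0a 1d a4 95 d7]
D3: mem[0x16..0x17] <- [cf 7c]
D4: mem[0x0c..0x0d] <- [00 0d]
D5: mem[0x07..0x08] <- [00 0d]
query mem[0x12]=0xa4, mem[0x08]=0x0d, mem[0x17]=0x7c, mem[0x10]=0x0a

MEM[0x12,0x08,0x17,0x10] = a4 0d 7c 0a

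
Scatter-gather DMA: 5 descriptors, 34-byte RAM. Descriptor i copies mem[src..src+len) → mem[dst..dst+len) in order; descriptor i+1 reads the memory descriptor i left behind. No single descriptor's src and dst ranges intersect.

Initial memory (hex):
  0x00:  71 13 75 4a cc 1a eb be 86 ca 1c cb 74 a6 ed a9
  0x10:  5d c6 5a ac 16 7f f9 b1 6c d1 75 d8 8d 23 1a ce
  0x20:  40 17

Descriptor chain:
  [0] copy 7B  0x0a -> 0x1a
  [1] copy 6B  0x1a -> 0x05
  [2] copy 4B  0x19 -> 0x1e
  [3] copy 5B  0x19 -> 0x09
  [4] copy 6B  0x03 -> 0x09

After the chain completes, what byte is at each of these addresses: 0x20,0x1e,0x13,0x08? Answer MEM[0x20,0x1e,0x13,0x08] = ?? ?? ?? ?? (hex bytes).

MEM[0x20,0x1e,0x13,0x08] = cb d1 ac a6

D0: mem[0x1a..0x20] <- [1c cb 74 a6 ed a9 5d]
D1: mem[0x05..0x0a] <- [1c cb 74 a6 ed a9]
D2: mem[0x1e..0x21] <- [d1 1c cb 74]
D3: mem[0x09..0x0d] <- [d1 1c cb 74 a6]
D4: mem[0x09..0x0e] <- [4a cc 1c cb 74 a6]
query mem[0x20]=0xcb, mem[0x1e]=0xd1, mem[0x13]=0xac, mem[0x08]=0xa6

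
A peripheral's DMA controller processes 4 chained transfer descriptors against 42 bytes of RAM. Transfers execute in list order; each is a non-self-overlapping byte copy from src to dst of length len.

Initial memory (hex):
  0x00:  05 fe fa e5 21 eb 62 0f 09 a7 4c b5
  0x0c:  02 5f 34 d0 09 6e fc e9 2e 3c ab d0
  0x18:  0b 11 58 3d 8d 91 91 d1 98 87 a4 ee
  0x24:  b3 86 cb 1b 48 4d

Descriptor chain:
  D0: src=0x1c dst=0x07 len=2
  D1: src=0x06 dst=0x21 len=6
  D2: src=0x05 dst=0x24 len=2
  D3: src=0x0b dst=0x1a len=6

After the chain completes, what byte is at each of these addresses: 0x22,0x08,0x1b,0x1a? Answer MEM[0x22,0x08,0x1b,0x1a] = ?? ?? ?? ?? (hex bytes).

MEM[0x22,0x08,0x1b,0x1a] = 8d 91 02 b5

D0: mem[0x07..0x08] <- [8d 91]
D1: mem[0x21..0x26] <- [62 8d 91 a7 4c b5]
D2: mem[0x24..0x25] <- [eb 62]
D3: mem[0x1a..0x1f] <- [b5 02 5f 34 d0 09]
query mem[0x22]=0x8d, mem[0x08]=0x91, mem[0x1b]=0x02, mem[0x1a]=0xb5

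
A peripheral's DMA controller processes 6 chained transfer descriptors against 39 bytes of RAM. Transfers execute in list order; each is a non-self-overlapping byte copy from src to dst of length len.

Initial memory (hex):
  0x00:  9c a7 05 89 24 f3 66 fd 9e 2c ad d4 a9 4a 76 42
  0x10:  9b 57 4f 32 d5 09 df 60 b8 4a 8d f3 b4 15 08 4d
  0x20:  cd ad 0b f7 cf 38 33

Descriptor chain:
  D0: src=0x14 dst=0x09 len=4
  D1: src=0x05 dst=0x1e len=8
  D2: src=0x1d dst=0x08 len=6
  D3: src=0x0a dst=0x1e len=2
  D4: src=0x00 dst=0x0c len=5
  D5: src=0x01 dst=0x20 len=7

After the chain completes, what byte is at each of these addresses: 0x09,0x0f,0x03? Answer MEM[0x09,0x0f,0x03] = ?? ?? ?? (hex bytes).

MEM[0x09,0x0f,0x03] = f3 89 89

[0] 0x14->0x09 len=4 : d5 09 df 60
[1] 0x05->0x1e len=8 : f3 66 fd 9e d5 09 df 60
[2] 0x1d->0x08 len=6 : 15 f3 66 fd 9e d5
[3] 0x0a->0x1e len=2 : 66 fd
[4] 0x00->0x0c len=5 : 9c a7 05 89 24
[5] 0x01->0x20 len=7 : a7 05 89 24 f3 66 fd
query mem[0x09]=0xf3, mem[0x0f]=0x89, mem[0x03]=0x89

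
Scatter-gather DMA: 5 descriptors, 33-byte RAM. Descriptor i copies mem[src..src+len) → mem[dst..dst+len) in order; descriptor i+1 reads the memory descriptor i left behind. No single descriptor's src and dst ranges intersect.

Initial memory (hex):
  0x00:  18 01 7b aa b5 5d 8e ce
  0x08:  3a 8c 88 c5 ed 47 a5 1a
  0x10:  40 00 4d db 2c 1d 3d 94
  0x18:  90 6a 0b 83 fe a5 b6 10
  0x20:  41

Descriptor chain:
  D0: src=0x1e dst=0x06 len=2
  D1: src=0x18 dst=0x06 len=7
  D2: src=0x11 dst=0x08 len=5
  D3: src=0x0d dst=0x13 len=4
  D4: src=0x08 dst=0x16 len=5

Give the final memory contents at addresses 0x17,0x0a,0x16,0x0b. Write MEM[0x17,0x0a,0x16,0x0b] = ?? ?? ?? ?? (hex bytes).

MEM[0x17,0x0a,0x16,0x0b] = 4d db 00 2c

D0: mem[0x06..0x07] <- [b6 10]
D1: mem[0x06..0x0c] <- [90 6a 0b 83 fe a5 b6]
D2: mem[0x08..0x0c] <- [00 4d db 2c 1d]
D3: mem[0x13..0x16] <- [47 a5 1a 40]
D4: mem[0x16..0x1a] <- [00 4d db 2c 1d]
query mem[0x17]=0x4d, mem[0x0a]=0xdb, mem[0x16]=0x00, mem[0x0b]=0x2c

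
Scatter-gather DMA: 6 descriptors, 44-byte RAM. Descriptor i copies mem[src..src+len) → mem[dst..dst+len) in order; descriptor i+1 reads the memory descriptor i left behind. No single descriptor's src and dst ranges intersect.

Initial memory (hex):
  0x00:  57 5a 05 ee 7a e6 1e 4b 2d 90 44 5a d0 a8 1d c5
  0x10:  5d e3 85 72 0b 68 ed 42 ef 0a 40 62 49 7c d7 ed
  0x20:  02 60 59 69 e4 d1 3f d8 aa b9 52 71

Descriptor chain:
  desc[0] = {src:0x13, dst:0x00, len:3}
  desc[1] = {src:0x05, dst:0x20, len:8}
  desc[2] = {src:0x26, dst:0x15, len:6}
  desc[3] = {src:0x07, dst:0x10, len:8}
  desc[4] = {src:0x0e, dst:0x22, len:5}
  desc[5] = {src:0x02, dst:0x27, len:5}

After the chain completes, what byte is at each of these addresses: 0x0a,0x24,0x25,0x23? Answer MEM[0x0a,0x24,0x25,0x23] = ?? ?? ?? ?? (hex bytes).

MEM[0x0a,0x24,0x25,0x23] = 44 4b 2d c5

  after D0: wrote 3B at 0x00 = 720b68
  after D1: wrote 8B at 0x20 = e61e4b2d90445ad0
  after D2: wrote 6B at 0x15 = 5ad0aab95271
  after D3: wrote 8B at 0x10 = 4b2d90445ad0a81d
  after D4: wrote 5B at 0x22 = 1dc54b2d90
  after D5: wrote 5B at 0x27 = 68ee7ae61e
query mem[0x0a]=0x44, mem[0x24]=0x4b, mem[0x25]=0x2d, mem[0x23]=0xc5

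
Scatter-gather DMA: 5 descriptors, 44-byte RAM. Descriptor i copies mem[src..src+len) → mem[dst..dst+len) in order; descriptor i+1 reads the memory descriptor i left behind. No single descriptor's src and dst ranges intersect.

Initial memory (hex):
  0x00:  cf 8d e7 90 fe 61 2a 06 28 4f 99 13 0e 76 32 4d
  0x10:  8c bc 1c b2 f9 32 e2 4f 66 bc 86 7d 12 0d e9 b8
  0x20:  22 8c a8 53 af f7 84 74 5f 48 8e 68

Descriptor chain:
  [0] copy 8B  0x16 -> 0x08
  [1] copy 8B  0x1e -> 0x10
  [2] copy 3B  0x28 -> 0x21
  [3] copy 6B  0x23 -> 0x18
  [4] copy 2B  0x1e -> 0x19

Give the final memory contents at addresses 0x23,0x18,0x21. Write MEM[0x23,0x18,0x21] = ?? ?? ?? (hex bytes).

MEM[0x23,0x18,0x21] = 8e 8e 5f

#0 dst[0x08+8] := {0xe2,0x4f,0x66,0xbc,0x86,0x7d,0x12,0x0d}
#1 dst[0x10+8] := {0xe9,0xb8,0x22,0x8c,0xa8,0x53,0xaf,0xf7}
#2 dst[0x21+3] := {0x5f,0x48,0x8e}
#3 dst[0x18+6] := {0x8e,0xaf,0xf7,0x84,0x74,0x5f}
#4 dst[0x19+2] := {0xe9,0xb8}
query mem[0x23]=0x8e, mem[0x18]=0x8e, mem[0x21]=0x5f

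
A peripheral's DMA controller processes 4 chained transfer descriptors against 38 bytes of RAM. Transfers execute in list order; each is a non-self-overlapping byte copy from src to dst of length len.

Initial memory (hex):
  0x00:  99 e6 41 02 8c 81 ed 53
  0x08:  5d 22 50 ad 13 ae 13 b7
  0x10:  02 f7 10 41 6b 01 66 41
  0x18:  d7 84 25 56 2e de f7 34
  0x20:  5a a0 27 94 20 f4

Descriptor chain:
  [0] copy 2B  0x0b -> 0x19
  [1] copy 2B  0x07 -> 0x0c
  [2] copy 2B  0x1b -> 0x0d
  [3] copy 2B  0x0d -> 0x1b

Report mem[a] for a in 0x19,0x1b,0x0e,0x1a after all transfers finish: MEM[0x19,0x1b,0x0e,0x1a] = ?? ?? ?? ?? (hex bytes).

MEM[0x19,0x1b,0x0e,0x1a] = ad 56 2e 13

D0: mem[0x19..0x1a] <- [ad 13]
D1: mem[0x0c..0x0d] <- [53 5d]
D2: mem[0x0d..0x0e] <- [56 2e]
D3: mem[0x1b..0x1c] <- [56 2e]
query mem[0x19]=0xad, mem[0x1b]=0x56, mem[0x0e]=0x2e, mem[0x1a]=0x13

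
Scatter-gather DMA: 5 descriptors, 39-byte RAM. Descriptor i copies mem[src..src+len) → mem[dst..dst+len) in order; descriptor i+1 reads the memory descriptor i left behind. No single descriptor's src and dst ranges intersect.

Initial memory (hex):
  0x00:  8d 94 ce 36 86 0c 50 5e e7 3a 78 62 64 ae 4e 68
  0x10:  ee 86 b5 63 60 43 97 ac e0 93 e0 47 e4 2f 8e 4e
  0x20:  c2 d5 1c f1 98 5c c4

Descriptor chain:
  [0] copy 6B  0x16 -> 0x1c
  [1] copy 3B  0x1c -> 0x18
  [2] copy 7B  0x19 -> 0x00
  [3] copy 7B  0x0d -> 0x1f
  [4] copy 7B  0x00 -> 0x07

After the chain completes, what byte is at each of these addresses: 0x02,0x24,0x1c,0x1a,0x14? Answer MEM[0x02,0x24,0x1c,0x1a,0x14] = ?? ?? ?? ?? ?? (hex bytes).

MEM[0x02,0x24,0x1c,0x1a,0x14] = 47 b5 97 e0 60

  after D0: wrote 6B at 0x1c = 97ace093e047
  after D1: wrote 3B at 0x18 = 97ace0
  after D2: wrote 7B at 0x00 = ace04797ace093
  after D3: wrote 7B at 0x1f = ae4e68ee86b563
  after D4: wrote 7B at 0x07 = ace04797ace093
query mem[0x02]=0x47, mem[0x24]=0xb5, mem[0x1c]=0x97, mem[0x1a]=0xe0, mem[0x14]=0x60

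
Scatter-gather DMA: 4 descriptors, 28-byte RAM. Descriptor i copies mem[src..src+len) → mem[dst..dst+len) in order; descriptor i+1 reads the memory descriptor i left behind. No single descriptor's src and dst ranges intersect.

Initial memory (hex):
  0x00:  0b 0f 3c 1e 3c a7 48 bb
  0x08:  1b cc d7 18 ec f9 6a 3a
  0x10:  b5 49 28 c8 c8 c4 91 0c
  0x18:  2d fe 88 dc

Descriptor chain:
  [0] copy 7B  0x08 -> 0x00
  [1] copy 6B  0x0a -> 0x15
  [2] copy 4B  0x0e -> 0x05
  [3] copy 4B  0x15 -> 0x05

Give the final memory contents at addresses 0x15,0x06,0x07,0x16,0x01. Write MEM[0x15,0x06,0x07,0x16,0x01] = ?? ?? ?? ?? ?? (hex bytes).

MEM[0x15,0x06,0x07,0x16,0x01] = d7 18 ec 18 cc

#0 dst[0x00+7] := {0x1b,0xcc,0xd7,0x18,0xec,0xf9,0x6a}
#1 dst[0x15+6] := {0xd7,0x18,0xec,0xf9,0x6a,0x3a}
#2 dst[0x05+4] := {0x6a,0x3a,0xb5,0x49}
#3 dst[0x05+4] := {0xd7,0x18,0xec,0xf9}
query mem[0x15]=0xd7, mem[0x06]=0x18, mem[0x07]=0xec, mem[0x16]=0x18, mem[0x01]=0xcc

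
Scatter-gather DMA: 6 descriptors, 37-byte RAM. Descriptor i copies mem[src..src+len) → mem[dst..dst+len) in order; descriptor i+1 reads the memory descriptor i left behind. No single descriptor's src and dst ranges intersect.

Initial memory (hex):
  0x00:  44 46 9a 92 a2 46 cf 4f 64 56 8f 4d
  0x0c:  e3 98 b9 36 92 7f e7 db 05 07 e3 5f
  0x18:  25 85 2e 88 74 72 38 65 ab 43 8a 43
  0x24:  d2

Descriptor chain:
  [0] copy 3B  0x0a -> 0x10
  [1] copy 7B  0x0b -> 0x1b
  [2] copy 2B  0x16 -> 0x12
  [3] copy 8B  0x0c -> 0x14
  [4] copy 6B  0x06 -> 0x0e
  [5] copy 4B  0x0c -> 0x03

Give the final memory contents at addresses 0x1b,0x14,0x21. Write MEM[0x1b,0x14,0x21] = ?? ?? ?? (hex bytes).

MEM[0x1b,0x14,0x21] = 5f e3 4d

[0] 0x0a->0x10 len=3 : 8f 4d e3
[1] 0x0b->0x1b len=7 : 4d e3 98 b9 36 8f 4d
[2] 0x16->0x12 len=2 : e3 5f
[3] 0x0c->0x14 len=8 : e3 98 b9 36 8f 4d e3 5f
[4] 0x06->0x0e len=6 : cf 4f 64 56 8f 4d
[5] 0x0c->0x03 len=4 : e3 98 cf 4f
query mem[0x1b]=0x5f, mem[0x14]=0xe3, mem[0x21]=0x4d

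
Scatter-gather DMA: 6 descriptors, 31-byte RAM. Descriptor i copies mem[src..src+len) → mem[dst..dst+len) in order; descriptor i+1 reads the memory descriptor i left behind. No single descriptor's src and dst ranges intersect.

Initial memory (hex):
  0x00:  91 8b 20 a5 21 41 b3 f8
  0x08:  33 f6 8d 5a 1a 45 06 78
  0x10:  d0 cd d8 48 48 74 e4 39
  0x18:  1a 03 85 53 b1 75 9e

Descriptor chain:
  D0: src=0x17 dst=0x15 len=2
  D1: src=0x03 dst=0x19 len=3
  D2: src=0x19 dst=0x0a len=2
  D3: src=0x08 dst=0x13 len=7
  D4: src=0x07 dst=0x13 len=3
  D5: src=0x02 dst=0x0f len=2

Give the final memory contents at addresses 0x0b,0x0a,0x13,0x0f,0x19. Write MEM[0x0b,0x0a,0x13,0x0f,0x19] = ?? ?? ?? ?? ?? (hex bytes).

  after D0: wrote 2B at 0x15 = 391a
  after D1: wrote 3B at 0x19 = a52141
  after D2: wrote 2B at 0x0a = a521
  after D3: wrote 7B at 0x13 = 33f6a5211a4506
  after D4: wrote 3B at 0x13 = f833f6
  after D5: wrote 2B at 0x0f = 20a5
query mem[0x0b]=0x21, mem[0x0a]=0xa5, mem[0x13]=0xf8, mem[0x0f]=0x20, mem[0x19]=0x06

MEM[0x0b,0x0a,0x13,0x0f,0x19] = 21 a5 f8 20 06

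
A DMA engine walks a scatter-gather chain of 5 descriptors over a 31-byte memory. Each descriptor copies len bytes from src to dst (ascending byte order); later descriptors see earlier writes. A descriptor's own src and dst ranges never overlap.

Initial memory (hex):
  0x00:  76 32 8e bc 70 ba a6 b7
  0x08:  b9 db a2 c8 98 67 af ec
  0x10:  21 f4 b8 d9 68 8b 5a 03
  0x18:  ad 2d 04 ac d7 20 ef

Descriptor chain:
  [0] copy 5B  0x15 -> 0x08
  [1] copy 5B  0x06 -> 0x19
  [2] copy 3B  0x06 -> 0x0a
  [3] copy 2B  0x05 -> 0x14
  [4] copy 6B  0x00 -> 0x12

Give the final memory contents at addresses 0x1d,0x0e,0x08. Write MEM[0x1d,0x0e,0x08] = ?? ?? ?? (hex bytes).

[0] 0x15->0x08 len=5 : 8b 5a 03 ad 2d
[1] 0x06->0x19 len=5 : a6 b7 8b 5a 03
[2] 0x06->0x0a len=3 : a6 b7 8b
[3] 0x05->0x14 len=2 : ba a6
[4] 0x00->0x12 len=6 : 76 32 8e bc 70 ba
query mem[0x1d]=0x03, mem[0x0e]=0xaf, mem[0x08]=0x8b

MEM[0x1d,0x0e,0x08] = 03 af 8b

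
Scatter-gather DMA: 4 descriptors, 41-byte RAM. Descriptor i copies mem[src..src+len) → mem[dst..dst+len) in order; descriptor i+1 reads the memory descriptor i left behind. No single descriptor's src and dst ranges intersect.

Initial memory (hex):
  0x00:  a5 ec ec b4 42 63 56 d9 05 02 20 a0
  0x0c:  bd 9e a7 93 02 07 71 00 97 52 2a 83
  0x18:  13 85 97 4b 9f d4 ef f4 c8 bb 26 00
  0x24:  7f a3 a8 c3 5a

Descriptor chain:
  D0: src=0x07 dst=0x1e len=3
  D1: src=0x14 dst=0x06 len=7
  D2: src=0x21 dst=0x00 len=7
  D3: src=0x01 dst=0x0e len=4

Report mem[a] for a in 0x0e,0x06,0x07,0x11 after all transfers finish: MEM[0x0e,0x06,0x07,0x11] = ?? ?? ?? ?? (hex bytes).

D0: mem[0x1e..0x20] <- [d9 05 02]
D1: mem[0x06..0x0c] <- [97 52 2a 83 13 85 97]
D2: mem[0x00..0x06] <- [bb 26 00 7f a3 a8 c3]
D3: mem[0x0e..0x11] <- [26 00 7f a3]
query mem[0x0e]=0x26, mem[0x06]=0xc3, mem[0x07]=0x52, mem[0x11]=0xa3

MEM[0x0e,0x06,0x07,0x11] = 26 c3 52 a3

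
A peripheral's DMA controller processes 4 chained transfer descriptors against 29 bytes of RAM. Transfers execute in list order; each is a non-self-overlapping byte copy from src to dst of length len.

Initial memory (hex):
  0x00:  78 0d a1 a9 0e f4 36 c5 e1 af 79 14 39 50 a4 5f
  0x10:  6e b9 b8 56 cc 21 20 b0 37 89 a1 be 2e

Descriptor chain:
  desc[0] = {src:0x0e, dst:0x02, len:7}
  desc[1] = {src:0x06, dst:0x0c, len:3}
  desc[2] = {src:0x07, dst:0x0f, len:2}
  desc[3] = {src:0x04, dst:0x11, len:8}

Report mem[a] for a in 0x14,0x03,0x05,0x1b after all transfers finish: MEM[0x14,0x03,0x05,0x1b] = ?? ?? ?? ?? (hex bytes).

MEM[0x14,0x03,0x05,0x1b] = 56 5f b9 be

D0: mem[0x02..0x08] <- [a4 5f 6e b9 b8 56 cc]
D1: mem[0x0c..0x0e] <- [b8 56 cc]
D2: mem[0x0f..0x10] <- [56 cc]
D3: mem[0x11..0x18] <- [6e b9 b8 56 cc af 79 14]
query mem[0x14]=0x56, mem[0x03]=0x5f, mem[0x05]=0xb9, mem[0x1b]=0xbe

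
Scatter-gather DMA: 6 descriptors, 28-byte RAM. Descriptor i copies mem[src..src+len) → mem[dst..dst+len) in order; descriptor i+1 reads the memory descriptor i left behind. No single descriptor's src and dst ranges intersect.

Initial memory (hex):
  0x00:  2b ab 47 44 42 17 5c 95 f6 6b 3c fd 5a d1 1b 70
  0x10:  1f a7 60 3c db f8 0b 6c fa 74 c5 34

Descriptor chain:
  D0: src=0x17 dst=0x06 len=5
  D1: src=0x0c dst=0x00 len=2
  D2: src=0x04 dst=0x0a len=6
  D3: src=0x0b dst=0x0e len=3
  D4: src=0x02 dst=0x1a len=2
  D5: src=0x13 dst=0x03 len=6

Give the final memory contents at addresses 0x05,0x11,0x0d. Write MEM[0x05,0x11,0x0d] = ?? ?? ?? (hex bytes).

#0 dst[0x06+5] := {0x6c,0xfa,0x74,0xc5,0x34}
#1 dst[0x00+2] := {0x5a,0xd1}
#2 dst[0x0a+6] := {0x42,0x17,0x6c,0xfa,0x74,0xc5}
#3 dst[0x0e+3] := {0x17,0x6c,0xfa}
#4 dst[0x1a+2] := {0x47,0x44}
#5 dst[0x03+6] := {0x3c,0xdb,0xf8,0x0b,0x6c,0xfa}
query mem[0x05]=0xf8, mem[0x11]=0xa7, mem[0x0d]=0xfa

MEM[0x05,0x11,0x0d] = f8 a7 fa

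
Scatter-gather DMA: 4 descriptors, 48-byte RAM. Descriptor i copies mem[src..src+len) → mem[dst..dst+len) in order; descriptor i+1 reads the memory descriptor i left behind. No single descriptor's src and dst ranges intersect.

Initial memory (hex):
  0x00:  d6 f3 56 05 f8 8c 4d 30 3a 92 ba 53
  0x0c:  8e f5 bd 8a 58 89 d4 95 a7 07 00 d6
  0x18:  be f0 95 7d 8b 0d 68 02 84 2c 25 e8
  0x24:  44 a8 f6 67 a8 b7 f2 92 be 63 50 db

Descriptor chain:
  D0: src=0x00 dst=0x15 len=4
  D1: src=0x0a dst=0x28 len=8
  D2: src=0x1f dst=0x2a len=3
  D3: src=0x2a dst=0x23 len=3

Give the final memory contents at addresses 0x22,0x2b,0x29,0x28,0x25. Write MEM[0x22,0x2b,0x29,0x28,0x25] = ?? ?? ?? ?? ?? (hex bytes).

MEM[0x22,0x2b,0x29,0x28,0x25] = 25 84 53 ba 2c

[0] 0x00->0x15 len=4 : d6 f3 56 05
[1] 0x0a->0x28 len=8 : ba 53 8e f5 bd 8a 58 89
[2] 0x1f->0x2a len=3 : 02 84 2c
[3] 0x2a->0x23 len=3 : 02 84 2c
query mem[0x22]=0x25, mem[0x2b]=0x84, mem[0x29]=0x53, mem[0x28]=0xba, mem[0x25]=0x2c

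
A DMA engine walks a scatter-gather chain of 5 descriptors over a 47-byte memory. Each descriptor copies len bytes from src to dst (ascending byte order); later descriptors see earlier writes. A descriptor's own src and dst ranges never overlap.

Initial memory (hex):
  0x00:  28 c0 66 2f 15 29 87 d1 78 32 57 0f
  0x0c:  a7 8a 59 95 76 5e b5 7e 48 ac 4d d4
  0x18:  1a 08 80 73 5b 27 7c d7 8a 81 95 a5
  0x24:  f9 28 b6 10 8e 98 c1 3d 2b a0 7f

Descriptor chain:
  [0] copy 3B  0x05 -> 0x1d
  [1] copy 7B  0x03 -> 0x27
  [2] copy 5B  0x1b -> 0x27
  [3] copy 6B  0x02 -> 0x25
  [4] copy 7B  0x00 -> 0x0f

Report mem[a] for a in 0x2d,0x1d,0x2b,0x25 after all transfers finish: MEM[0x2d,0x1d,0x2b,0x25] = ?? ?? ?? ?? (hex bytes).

MEM[0x2d,0x1d,0x2b,0x25] = 32 29 d1 66

  after D0: wrote 3B at 0x1d = 2987d1
  after D1: wrote 7B at 0x27 = 2f152987d17832
  after D2: wrote 5B at 0x27 = 735b2987d1
  after D3: wrote 6B at 0x25 = 662f152987d1
  after D4: wrote 7B at 0x0f = 28c0662f152987
query mem[0x2d]=0x32, mem[0x1d]=0x29, mem[0x2b]=0xd1, mem[0x25]=0x66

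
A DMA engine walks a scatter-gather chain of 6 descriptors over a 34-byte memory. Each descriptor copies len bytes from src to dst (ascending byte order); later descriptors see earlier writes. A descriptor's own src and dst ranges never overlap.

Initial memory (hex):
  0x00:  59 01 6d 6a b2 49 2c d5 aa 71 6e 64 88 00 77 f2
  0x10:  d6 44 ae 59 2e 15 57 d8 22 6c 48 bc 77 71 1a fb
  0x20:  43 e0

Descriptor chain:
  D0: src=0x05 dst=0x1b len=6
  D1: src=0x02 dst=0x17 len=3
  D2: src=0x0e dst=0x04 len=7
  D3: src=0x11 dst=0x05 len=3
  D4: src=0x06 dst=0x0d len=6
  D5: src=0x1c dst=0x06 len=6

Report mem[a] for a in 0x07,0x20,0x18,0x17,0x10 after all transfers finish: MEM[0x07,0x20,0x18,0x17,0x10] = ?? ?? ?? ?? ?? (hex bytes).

MEM[0x07,0x20,0x18,0x17,0x10] = d5 6e 6a 6d 59

  after D0: wrote 6B at 0x1b = 492cd5aa716e
  after D1: wrote 3B at 0x17 = 6d6ab2
  after D2: wrote 7B at 0x04 = 77f2d644ae592e
  after D3: wrote 3B at 0x05 = 44ae59
  after D4: wrote 6B at 0x0d = ae59ae592e64
  after D5: wrote 6B at 0x06 = 2cd5aa716ee0
query mem[0x07]=0xd5, mem[0x20]=0x6e, mem[0x18]=0x6a, mem[0x17]=0x6d, mem[0x10]=0x59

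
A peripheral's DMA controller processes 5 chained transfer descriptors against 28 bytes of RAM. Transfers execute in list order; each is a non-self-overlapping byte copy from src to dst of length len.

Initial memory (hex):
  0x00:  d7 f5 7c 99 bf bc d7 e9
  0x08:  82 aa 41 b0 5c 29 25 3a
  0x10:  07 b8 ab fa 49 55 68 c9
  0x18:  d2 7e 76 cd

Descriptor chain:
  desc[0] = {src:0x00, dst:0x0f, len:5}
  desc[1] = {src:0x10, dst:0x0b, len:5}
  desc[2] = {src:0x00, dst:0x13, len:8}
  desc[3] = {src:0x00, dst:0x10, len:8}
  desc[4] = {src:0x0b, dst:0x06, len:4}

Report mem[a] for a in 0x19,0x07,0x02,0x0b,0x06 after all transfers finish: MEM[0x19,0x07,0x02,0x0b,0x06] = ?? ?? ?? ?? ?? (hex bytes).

MEM[0x19,0x07,0x02,0x0b,0x06] = d7 7c 7c f5 f5

[0] 0x00->0x0f len=5 : d7 f5 7c 99 bf
[1] 0x10->0x0b len=5 : f5 7c 99 bf 49
[2] 0x00->0x13 len=8 : d7 f5 7c 99 bf bc d7 e9
[3] 0x00->0x10 len=8 : d7 f5 7c 99 bf bc d7 e9
[4] 0x0b->0x06 len=4 : f5 7c 99 bf
query mem[0x19]=0xd7, mem[0x07]=0x7c, mem[0x02]=0x7c, mem[0x0b]=0xf5, mem[0x06]=0xf5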